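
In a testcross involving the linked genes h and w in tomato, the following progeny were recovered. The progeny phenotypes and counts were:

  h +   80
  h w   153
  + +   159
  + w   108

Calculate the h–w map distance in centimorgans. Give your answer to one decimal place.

The two most frequent classes, + + (159) and h w (153), are the parental types, so the F1 was + + / h w.
The recombinant classes are + w and h +: 108 + 80 = 188.
Recombination frequency = 188/500 = 0.3760 ≈ 37.6%, i.e. 37.6 centimorgans.

37.6 centimorgans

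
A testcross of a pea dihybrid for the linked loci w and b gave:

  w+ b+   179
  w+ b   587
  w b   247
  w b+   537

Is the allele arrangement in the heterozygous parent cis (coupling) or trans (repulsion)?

The two most frequent classes are w+ b (587) and w b+ (537); these are the parental (non-recombinant) types.
So the F1 carried w+ b on one chromosome and w b+ on the other — the recessive alleles are on opposite chromosomes (trans / repulsion).

trans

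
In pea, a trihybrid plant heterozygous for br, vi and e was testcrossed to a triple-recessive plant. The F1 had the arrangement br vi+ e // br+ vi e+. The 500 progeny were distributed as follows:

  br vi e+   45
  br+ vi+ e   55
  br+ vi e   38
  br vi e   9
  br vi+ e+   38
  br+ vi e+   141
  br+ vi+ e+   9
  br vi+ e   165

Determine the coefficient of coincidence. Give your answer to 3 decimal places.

The two rarest classes, br vi e and br+ vi+ e+, are the double crossovers. Comparing them with the parentals, only the vi allele has switched, so vi is the middle locus and the order is br – vi – e.
br–vi: (100 + 18)/500 = 0.2360; vi–e: (76 + 18)/500 = 0.1880.
Expected DCO frequency = 0.2360 × 0.1880 ≈ 0.04437; observed = 18/500 ≈ 0.03600.
Coefficient of coincidence = 0.03600/0.04437 ≈ 0.811.

0.811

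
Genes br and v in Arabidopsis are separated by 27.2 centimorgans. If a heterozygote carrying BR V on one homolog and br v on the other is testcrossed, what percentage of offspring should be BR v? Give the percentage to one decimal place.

13.6%

A map distance of 27.2 centimorgans corresponds to a recombination frequency of 0.272.
The F1 is BR V / br v, so BR v is a recombinant gamete class with expected frequency r/2 = 0.272/2 = 0.1360.
That is 0.1360 = 13.6% of the progeny.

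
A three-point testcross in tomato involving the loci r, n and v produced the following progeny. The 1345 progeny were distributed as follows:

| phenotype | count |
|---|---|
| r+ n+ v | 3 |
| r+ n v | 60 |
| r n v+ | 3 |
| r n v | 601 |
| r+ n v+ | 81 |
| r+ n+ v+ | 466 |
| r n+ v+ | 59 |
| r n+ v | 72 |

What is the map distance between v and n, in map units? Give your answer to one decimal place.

The two most frequent reciprocal classes, r+ n+ v+ and r n v, are the parental types, so the F1 was r+ n+ v+ / r n v.
The two rarest classes, r+ n+ v and r n v+, are the double crossovers. Comparing them with the parentals, only the v allele has switched, so v is the middle locus and the order is r – v – n.
Crossovers in the v–n interval produce the single-crossover classes r+ n v+ and r n+ v (81 + 72 = 153) plus the double crossovers (6).
RF(v–n) = (153 + 6) / 1345 = 159/1345 = 0.1182 → 11.8 map units.

11.8 map units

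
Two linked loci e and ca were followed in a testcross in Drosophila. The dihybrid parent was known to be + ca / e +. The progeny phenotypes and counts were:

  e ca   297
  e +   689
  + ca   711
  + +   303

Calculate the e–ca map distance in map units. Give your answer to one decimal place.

30.0 map units

The recombinant classes are + + and e ca: 303 + 297 = 600.
Recombination frequency = 600/2000 = 0.3000 ≈ 30.0%, i.e. 30.0 map units.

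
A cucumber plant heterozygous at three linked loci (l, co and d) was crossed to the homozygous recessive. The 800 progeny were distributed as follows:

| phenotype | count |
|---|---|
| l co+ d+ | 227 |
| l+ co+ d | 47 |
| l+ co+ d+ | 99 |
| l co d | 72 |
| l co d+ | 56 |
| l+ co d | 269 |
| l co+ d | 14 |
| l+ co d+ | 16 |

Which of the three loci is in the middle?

d

The two most frequent reciprocal classes, l co+ d+ and l+ co d, are the parental types, so the F1 was l co+ d+ / l+ co d.
The two rarest classes, l co+ d and l+ co d+, are the double crossovers. Comparing them with the parentals, only the d allele has switched, so d is the middle locus and the order is l – d – co.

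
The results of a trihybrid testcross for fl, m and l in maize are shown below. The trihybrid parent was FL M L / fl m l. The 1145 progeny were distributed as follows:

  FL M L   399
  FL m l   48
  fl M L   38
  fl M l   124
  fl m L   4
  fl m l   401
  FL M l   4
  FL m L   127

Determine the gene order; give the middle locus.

The two rarest classes, FL M l and fl m L, are the double crossovers. Comparing them with the parentals, only the l allele has switched, so l is the middle locus and the order is fl – l – m.

l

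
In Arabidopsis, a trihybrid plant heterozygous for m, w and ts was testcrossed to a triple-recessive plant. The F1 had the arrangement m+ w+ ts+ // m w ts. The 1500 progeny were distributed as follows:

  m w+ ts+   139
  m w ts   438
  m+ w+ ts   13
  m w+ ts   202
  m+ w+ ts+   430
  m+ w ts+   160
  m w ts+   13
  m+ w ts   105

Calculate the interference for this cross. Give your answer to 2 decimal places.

0.63

The two rarest classes, m+ w+ ts and m w ts+, are the double crossovers. Comparing them with the parentals, only the ts allele has switched, so ts is the middle locus and the order is m – ts – w.
m–ts: (244 + 26)/1500 = 0.1800; ts–w: (362 + 26)/1500 = 0.2587.
Expected DCO frequency = 0.1800 × 0.2587 ≈ 0.04657; observed = 26/1500 ≈ 0.01733.
Coefficient of coincidence = 0.01733/0.04657 ≈ 0.37; interference = 1 − 0.37 = 0.63.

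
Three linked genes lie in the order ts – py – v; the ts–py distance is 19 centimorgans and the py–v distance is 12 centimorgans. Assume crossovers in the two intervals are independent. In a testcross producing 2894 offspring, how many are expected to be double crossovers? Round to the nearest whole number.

Map distances give recombination frequencies of 0.190 and 0.120 for the two intervals.
With no interference, expected double-crossover frequency = 0.190 × 0.120 = 0.02280.
Expected number = 0.02280 × 2894 = 65.98 ≈ 66.

66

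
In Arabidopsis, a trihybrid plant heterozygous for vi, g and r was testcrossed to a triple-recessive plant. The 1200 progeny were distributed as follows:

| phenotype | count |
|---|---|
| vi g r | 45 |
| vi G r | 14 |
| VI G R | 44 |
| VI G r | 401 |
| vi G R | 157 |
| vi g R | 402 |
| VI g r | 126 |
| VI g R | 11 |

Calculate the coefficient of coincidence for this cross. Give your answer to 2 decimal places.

0.85

The two most frequent reciprocal classes, VI G r and vi g R, are the parental types, so the F1 was VI G r / vi g R.
The two rarest classes, vi G r and VI g R, are the double crossovers. Comparing them with the parentals, only the vi allele has switched, so vi is the middle locus and the order is g – vi – r.
g–vi: (283 + 25)/1200 = 0.2567; vi–r: (89 + 25)/1200 = 0.0950.
Expected DCO frequency = 0.2567 × 0.0950 ≈ 0.02439; observed = 25/1200 ≈ 0.02083.
Coefficient of coincidence = 0.02083/0.02439 ≈ 0.85.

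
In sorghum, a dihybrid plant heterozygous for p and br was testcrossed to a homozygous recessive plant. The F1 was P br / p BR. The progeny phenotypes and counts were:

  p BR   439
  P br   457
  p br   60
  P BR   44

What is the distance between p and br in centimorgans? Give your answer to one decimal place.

The recombinant classes are P BR and p br: 44 + 60 = 104.
Recombination frequency = 104/1000 = 0.1040 ≈ 10.4%, i.e. 10.4 centimorgans.

10.4 centimorgans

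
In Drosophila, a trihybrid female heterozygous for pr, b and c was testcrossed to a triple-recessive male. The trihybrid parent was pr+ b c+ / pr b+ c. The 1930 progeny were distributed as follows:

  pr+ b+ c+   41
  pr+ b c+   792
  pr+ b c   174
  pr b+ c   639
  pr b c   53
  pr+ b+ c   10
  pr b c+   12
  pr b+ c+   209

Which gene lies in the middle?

The two rarest classes, pr b c+ and pr+ b+ c, are the double crossovers. Comparing them with the parentals, only the pr allele has switched, so pr is the middle locus and the order is c – pr – b.

pr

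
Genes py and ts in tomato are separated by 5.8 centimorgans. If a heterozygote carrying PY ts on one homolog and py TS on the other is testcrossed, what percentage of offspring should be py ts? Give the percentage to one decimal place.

2.9%

A map distance of 5.8 centimorgans corresponds to a recombination frequency of 0.058.
The F1 is PY ts / py TS, so py ts is a recombinant gamete class with expected frequency r/2 = 0.058/2 = 0.0290.
That is 0.0290 = 2.9% of the progeny.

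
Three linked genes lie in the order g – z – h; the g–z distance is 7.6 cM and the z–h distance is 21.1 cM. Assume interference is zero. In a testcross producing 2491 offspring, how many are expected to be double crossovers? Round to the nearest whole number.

40

Map distances give recombination frequencies of 0.076 and 0.211 for the two intervals.
With no interference, expected double-crossover frequency = 0.076 × 0.211 = 0.01604.
Expected number = 0.01604 × 2491 = 39.95 ≈ 40.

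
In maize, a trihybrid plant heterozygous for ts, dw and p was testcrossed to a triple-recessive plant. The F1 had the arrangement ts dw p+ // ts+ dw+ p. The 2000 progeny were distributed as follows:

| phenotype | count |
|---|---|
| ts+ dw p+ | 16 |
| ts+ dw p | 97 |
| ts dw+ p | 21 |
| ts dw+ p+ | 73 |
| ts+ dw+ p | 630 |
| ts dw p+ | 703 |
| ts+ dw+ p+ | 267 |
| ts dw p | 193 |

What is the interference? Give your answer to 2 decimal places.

The two rarest classes, ts+ dw p+ and ts dw+ p, are the double crossovers. Comparing them with the parentals, only the ts allele has switched, so ts is the middle locus and the order is p – ts – dw.
p–ts: (460 + 37)/2000 = 0.2485; ts–dw: (170 + 37)/2000 = 0.1035.
Expected DCO frequency = 0.2485 × 0.1035 ≈ 0.02572; observed = 37/2000 ≈ 0.01850.
Coefficient of coincidence = 0.01850/0.02572 ≈ 0.72; interference = 1 − 0.72 = 0.28.

0.28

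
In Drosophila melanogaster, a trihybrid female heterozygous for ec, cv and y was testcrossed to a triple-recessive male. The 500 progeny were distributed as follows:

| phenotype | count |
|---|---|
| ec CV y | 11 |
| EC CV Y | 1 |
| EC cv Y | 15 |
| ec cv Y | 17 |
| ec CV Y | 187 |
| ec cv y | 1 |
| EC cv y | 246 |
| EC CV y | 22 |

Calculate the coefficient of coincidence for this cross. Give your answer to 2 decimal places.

0.87

The two most frequent reciprocal classes, EC cv y and ec CV Y, are the parental types, so the F1 was EC cv y / ec CV Y.
The two rarest classes, ec cv y and EC CV Y, are the double crossovers. Comparing them with the parentals, only the ec allele has switched, so ec is the middle locus and the order is cv – ec – y.
cv–ec: (39 + 2)/500 = 0.0820; ec–y: (26 + 2)/500 = 0.0560.
Expected DCO frequency = 0.0820 × 0.0560 ≈ 0.00459; observed = 2/500 ≈ 0.00400.
Coefficient of coincidence = 0.00400/0.00459 ≈ 0.87.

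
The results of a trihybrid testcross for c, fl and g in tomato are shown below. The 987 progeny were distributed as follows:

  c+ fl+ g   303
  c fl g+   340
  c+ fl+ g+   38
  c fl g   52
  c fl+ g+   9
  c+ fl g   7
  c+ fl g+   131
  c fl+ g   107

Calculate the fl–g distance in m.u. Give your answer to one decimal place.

10.7 m.u.

The two most frequent reciprocal classes, c fl g+ and c+ fl+ g, are the parental types, so the F1 was c fl g+ / c+ fl+ g.
The two rarest classes, c fl+ g+ and c+ fl g, are the double crossovers. Comparing them with the parentals, only the fl allele has switched, so fl is the middle locus and the order is c – fl – g.
Crossovers in the fl–g interval produce the single-crossover classes c fl g and c+ fl+ g+ (52 + 38 = 90) plus the double crossovers (16).
RF(fl–g) = (90 + 16) / 987 = 106/987 = 0.1074 → 10.7 m.u.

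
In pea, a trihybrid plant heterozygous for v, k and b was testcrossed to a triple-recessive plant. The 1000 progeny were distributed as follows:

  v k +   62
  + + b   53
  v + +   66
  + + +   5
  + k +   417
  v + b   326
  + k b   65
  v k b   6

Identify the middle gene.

k

The two most frequent reciprocal classes, + k + and v + b, are the parental types, so the F1 was + k + / v + b.
The two rarest classes, + + + and v k b, are the double crossovers. Comparing them with the parentals, only the k allele has switched, so k is the middle locus and the order is b – k – v.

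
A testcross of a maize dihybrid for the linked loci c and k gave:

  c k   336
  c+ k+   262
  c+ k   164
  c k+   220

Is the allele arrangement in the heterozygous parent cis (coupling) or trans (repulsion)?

The two most frequent classes are c+ k+ (262) and c k (336); these are the parental (non-recombinant) types.
So the F1 carried c+ k+ on one chromosome and c k on the other — the recessive alleles are on the same chromosome (cis / coupling).

cis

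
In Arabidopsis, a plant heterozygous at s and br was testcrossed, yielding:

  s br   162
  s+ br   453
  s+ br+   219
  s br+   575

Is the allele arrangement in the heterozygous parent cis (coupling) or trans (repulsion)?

The two most frequent classes are s+ br (453) and s br+ (575); these are the parental (non-recombinant) types.
So the F1 carried s+ br on one chromosome and s br+ on the other — the recessive alleles are on opposite chromosomes (trans / repulsion).

trans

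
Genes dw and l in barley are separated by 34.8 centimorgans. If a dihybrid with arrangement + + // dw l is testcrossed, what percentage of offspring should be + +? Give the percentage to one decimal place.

32.6%

A map distance of 34.8 centimorgans corresponds to a recombination frequency of 0.348.
The F1 is + + / dw l, so + + is a parental gamete class with expected frequency (1 − r)/2 = 0.652/2 = 0.3260.
That is 0.3260 = 32.6% of the progeny.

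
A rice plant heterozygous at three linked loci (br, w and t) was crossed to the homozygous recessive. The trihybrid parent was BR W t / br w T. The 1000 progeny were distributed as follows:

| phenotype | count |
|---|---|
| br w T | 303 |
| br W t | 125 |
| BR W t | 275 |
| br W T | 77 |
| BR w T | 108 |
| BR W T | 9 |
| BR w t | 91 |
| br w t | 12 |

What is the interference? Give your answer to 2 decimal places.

0.56

The two rarest classes, BR W T and br w t, are the double crossovers. Comparing them with the parentals, only the t allele has switched, so t is the middle locus and the order is w – t – br.
w–t: (168 + 21)/1000 = 0.1890; t–br: (233 + 21)/1000 = 0.2540.
Expected DCO frequency = 0.1890 × 0.2540 ≈ 0.04801; observed = 21/1000 ≈ 0.02100.
Coefficient of coincidence = 0.02100/0.04801 ≈ 0.44; interference = 1 − 0.44 = 0.56.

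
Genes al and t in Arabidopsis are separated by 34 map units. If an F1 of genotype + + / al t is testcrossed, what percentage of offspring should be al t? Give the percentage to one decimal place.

33.0%

A map distance of 34 map units corresponds to a recombination frequency of 0.340.
The F1 is + + / al t, so al t is a parental gamete class with expected frequency (1 − r)/2 = 0.660/2 = 0.3300.
That is 0.3300 = 33.0% of the progeny.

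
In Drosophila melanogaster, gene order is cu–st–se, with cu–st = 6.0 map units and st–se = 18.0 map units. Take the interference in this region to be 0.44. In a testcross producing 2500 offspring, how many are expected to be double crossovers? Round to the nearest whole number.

15

Map distances give recombination frequencies of 0.060 and 0.180 for the two intervals.
With interference 0.44 (so coincidence = 0.56), expected double-crossover frequency = 0.060 × 0.180 × 0.56 = 0.00605.
Expected number = 0.00605 × 2500 = 15.12 ≈ 15.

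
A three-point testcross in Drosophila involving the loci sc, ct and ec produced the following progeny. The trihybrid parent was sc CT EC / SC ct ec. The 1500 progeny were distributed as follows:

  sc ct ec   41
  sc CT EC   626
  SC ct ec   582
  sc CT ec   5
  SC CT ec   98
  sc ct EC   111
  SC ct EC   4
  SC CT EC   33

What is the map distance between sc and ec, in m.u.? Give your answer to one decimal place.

The two rarest classes, sc CT ec and SC ct EC, are the double crossovers. Comparing them with the parentals, only the ec allele has switched, so ec is the middle locus and the order is ct – ec – sc.
Crossovers in the ec–sc interval produce the single-crossover classes SC CT EC and sc ct ec (33 + 41 = 74) plus the double crossovers (9).
RF(ec–sc) = (74 + 9) / 1500 = 83/1500 = 0.0553 → 5.5 m.u.

5.5 m.u.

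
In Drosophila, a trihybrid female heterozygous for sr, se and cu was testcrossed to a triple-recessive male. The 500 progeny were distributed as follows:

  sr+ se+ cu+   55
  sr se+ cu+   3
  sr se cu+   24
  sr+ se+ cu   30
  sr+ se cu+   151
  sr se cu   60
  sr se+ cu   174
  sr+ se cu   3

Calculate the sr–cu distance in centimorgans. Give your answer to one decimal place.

12.0 centimorgans

The two most frequent reciprocal classes, sr+ se cu+ and sr se+ cu, are the parental types, so the F1 was sr+ se cu+ / sr se+ cu.
The two rarest classes, sr+ se cu and sr se+ cu+, are the double crossovers. Comparing them with the parentals, only the cu allele has switched, so cu is the middle locus and the order is se – cu – sr.
Crossovers in the cu–sr interval produce the single-crossover classes sr se cu+ and sr+ se+ cu (24 + 30 = 54) plus the double crossovers (6).
RF(cu–sr) = (54 + 6) / 500 = 60/500 = 0.1200 → 12.0 centimorgans.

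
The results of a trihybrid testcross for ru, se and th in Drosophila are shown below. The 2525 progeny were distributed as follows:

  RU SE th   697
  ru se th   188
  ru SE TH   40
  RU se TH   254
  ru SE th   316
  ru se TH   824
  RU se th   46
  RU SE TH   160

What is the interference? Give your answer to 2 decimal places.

The two most frequent reciprocal classes, ru se TH and RU SE th, are the parental types, so the F1 was ru se TH / RU SE th.
The two rarest classes, ru SE TH and RU se th, are the double crossovers. Comparing them with the parentals, only the se allele has switched, so se is the middle locus and the order is th – se – ru.
th–se: (348 + 86)/2525 = 0.1719; se–ru: (570 + 86)/2525 = 0.2598.
Expected DCO frequency = 0.1719 × 0.2598 ≈ 0.04466; observed = 86/2525 ≈ 0.03406.
Coefficient of coincidence = 0.03406/0.04466 ≈ 0.76; interference = 1 − 0.76 = 0.24.

0.24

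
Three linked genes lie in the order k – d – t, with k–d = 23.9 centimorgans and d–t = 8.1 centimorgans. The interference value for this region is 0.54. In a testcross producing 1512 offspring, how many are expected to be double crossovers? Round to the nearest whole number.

Map distances give recombination frequencies of 0.239 and 0.081 for the two intervals.
With interference 0.54 (so coincidence = 0.46), expected double-crossover frequency = 0.239 × 0.081 × 0.46 = 0.00891.
Expected number = 0.00891 × 1512 = 13.46 ≈ 13.

13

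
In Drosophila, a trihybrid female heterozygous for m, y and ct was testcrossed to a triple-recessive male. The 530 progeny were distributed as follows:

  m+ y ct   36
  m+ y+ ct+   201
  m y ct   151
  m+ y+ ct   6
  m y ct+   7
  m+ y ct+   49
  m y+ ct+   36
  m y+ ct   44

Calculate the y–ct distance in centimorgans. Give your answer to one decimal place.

The two most frequent reciprocal classes, m+ y+ ct+ and m y ct, are the parental types, so the F1 was m+ y+ ct+ / m y ct.
The two rarest classes, m+ y+ ct and m y ct+, are the double crossovers. Comparing them with the parentals, only the ct allele has switched, so ct is the middle locus and the order is y – ct – m.
Crossovers in the y–ct interval produce the single-crossover classes m+ y ct+ and m y+ ct (49 + 44 = 93) plus the double crossovers (13).
RF(y–ct) = (93 + 13) / 530 = 106/530 = 0.2000 → 20.0 centimorgans.

20.0 centimorgans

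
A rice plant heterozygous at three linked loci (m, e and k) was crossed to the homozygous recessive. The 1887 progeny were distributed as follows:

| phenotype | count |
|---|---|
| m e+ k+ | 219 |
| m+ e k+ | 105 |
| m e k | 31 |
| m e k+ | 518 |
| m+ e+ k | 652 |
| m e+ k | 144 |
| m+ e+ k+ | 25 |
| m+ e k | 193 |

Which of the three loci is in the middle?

k

The two most frequent reciprocal classes, m+ e+ k and m e k+, are the parental types, so the F1 was m+ e+ k / m e k+.
The two rarest classes, m+ e+ k+ and m e k, are the double crossovers. Comparing them with the parentals, only the k allele has switched, so k is the middle locus and the order is e – k – m.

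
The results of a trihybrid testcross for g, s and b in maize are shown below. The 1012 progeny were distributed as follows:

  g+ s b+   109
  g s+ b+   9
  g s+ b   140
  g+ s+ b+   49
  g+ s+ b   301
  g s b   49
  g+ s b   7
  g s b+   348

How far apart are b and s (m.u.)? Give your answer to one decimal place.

11.3 m.u.

The two most frequent reciprocal classes, g+ s+ b and g s b+, are the parental types, so the F1 was g+ s+ b / g s b+.
The two rarest classes, g+ s b and g s+ b+, are the double crossovers. Comparing them with the parentals, only the s allele has switched, so s is the middle locus and the order is b – s – g.
Crossovers in the b–s interval produce the single-crossover classes g+ s+ b+ and g s b (49 + 49 = 98) plus the double crossovers (16).
RF(b–s) = (98 + 16) / 1012 = 114/1012 = 0.1126 → 11.3 m.u.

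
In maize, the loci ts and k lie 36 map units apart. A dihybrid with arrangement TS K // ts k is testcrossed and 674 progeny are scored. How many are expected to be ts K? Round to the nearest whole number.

121

A map distance of 36 map units corresponds to a recombination frequency of 0.360.
The F1 is TS K / ts k, so ts K is a recombinant gamete class with expected frequency r/2 = 0.360/2 = 0.1800.
Expected number = 0.1800 × 674 = 121.32 ≈ 121.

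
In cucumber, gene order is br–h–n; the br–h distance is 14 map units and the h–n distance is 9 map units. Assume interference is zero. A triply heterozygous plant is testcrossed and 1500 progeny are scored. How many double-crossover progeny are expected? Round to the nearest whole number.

Map distances give recombination frequencies of 0.140 and 0.090 for the two intervals.
With no interference, expected double-crossover frequency = 0.140 × 0.090 = 0.01260.
Expected number = 0.01260 × 1500 = 18.90 ≈ 19.

19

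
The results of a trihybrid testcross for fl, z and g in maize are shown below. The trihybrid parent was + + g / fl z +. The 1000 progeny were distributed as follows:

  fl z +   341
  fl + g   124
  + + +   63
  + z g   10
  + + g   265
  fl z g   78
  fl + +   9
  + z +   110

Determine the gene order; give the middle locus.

z

The two rarest classes, + z g and fl + +, are the double crossovers. Comparing them with the parentals, only the z allele has switched, so z is the middle locus and the order is fl – z – g.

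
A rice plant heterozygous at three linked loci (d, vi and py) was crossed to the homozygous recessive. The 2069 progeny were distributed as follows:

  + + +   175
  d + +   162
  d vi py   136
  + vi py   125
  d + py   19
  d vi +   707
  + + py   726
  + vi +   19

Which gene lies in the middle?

d

The two most frequent reciprocal classes, + + py and d vi +, are the parental types, so the F1 was + + py / d vi +.
The two rarest classes, d + py and + vi +, are the double crossovers. Comparing them with the parentals, only the d allele has switched, so d is the middle locus and the order is py – d – vi.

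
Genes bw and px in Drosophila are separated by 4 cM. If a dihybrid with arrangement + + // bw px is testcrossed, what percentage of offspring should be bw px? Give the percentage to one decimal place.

A map distance of 4 cM corresponds to a recombination frequency of 0.040.
The F1 is + + / bw px, so bw px is a parental gamete class with expected frequency (1 − r)/2 = 0.960/2 = 0.4800.
That is 0.4800 = 48.0% of the progeny.

48.0%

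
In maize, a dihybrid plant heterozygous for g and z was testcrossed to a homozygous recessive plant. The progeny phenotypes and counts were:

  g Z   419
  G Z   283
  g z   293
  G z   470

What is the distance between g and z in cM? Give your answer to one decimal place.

The two most frequent classes, G z (470) and g Z (419), are the parental types, so the F1 was G z / g Z.
The recombinant classes are G Z and g z: 283 + 293 = 576.
Recombination frequency = 576/1465 = 0.3932 ≈ 39.3%, i.e. 39.3 cM.

39.3 cM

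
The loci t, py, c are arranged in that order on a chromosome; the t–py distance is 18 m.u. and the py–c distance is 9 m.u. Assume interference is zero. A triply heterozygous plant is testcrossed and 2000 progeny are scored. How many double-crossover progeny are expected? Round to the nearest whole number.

32

Map distances give recombination frequencies of 0.180 and 0.090 for the two intervals.
With no interference, expected double-crossover frequency = 0.180 × 0.090 = 0.01620.
Expected number = 0.01620 × 2000 = 32.40 ≈ 32.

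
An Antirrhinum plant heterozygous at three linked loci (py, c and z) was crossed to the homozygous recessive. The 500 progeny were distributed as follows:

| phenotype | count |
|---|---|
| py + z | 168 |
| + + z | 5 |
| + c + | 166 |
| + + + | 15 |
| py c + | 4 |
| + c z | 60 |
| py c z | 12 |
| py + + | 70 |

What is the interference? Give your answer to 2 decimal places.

The two most frequent reciprocal classes, py + z and + c +, are the parental types, so the F1 was py + z / + c +.
The two rarest classes, + + z and py c +, are the double crossovers. Comparing them with the parentals, only the py allele has switched, so py is the middle locus and the order is c – py – z.
c–py: (27 + 9)/500 = 0.0720; py–z: (130 + 9)/500 = 0.2780.
Expected DCO frequency = 0.0720 × 0.2780 ≈ 0.02002; observed = 9/500 ≈ 0.01800.
Coefficient of coincidence = 0.01800/0.02002 ≈ 0.90; interference = 1 − 0.90 = 0.10.

0.10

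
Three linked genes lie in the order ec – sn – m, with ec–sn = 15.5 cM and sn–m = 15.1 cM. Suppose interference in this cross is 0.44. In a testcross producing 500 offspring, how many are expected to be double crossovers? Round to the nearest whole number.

Map distances give recombination frequencies of 0.155 and 0.151 for the two intervals.
With interference 0.44 (so coincidence = 0.56), expected double-crossover frequency = 0.155 × 0.151 × 0.56 = 0.01311.
Expected number = 0.01311 × 500 = 6.55 ≈ 7.

7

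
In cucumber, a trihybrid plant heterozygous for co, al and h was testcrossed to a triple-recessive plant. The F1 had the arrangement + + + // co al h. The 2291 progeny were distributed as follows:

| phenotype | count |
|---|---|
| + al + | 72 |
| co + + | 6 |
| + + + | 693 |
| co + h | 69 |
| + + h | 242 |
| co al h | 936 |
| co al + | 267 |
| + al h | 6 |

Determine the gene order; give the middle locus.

The two rarest classes, co + + and + al h, are the double crossovers. Comparing them with the parentals, only the co allele has switched, so co is the middle locus and the order is h – co – al.

co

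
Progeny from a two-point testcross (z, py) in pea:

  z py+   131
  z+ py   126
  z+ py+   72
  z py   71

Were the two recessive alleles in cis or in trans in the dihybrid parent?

trans

The two most frequent classes are z+ py (126) and z py+ (131); these are the parental (non-recombinant) types.
So the F1 carried z+ py on one chromosome and z py+ on the other — the recessive alleles are on opposite chromosomes (trans / repulsion).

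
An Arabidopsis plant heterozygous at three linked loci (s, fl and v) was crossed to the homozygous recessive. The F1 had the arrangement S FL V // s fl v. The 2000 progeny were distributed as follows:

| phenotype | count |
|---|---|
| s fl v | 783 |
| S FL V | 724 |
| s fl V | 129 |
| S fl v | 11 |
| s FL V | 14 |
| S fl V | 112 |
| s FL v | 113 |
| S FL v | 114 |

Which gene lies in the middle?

s

The two rarest classes, s FL V and S fl v, are the double crossovers. Comparing them with the parentals, only the s allele has switched, so s is the middle locus and the order is fl – s – v.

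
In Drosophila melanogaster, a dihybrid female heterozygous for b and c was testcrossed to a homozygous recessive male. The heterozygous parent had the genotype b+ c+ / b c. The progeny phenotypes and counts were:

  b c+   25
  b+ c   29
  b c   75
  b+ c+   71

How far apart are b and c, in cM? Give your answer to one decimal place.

27.0 cM

The recombinant classes are b+ c and b c+: 29 + 25 = 54.
Recombination frequency = 54/200 = 0.2700 ≈ 27.0%, i.e. 27.0 cM.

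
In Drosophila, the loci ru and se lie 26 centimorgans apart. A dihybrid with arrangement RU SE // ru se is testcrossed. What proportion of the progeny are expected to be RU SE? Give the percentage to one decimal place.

37.0%

A map distance of 26 centimorgans corresponds to a recombination frequency of 0.260.
The F1 is RU SE / ru se, so RU SE is a parental gamete class with expected frequency (1 − r)/2 = 0.740/2 = 0.3700.
That is 0.3700 = 37.0% of the progeny.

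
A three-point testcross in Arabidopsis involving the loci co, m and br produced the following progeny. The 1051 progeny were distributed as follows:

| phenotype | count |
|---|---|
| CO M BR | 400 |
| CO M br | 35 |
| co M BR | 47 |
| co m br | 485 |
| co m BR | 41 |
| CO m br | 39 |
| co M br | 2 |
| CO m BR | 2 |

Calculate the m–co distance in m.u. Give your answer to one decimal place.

The two most frequent reciprocal classes, co m br and CO M BR, are the parental types, so the F1 was co m br / CO M BR.
The two rarest classes, co M br and CO m BR, are the double crossovers. Comparing them with the parentals, only the m allele has switched, so m is the middle locus and the order is br – m – co.
Crossovers in the m–co interval produce the single-crossover classes CO m br and co M BR (39 + 47 = 86) plus the double crossovers (4).
RF(m–co) = (86 + 4) / 1051 = 90/1051 = 0.0856 → 8.6 m.u.

8.6 m.u.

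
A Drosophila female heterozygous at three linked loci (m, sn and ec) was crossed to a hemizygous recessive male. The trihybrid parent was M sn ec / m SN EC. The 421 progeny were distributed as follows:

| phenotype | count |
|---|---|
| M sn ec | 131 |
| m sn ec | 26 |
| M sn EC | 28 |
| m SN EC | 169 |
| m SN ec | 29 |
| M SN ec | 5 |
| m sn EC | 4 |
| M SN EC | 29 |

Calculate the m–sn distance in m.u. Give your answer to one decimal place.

The two rarest classes, M SN ec and m sn EC, are the double crossovers. Comparing them with the parentals, only the sn allele has switched, so sn is the middle locus and the order is ec – sn – m.
Crossovers in the sn–m interval produce the single-crossover classes m sn ec and M SN EC (26 + 29 = 55) plus the double crossovers (9).
RF(sn–m) = (55 + 9) / 421 = 64/421 = 0.1520 → 15.2 m.u.

15.2 m.u.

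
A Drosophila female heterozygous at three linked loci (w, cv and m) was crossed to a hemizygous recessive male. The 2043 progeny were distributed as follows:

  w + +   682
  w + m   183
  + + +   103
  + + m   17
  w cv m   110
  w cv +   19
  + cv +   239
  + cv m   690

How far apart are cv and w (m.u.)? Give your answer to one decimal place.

The two most frequent reciprocal classes, w + + and + cv m, are the parental types, so the F1 was w + + / + cv m.
The two rarest classes, w cv + and + + m, are the double crossovers. Comparing them with the parentals, only the cv allele has switched, so cv is the middle locus and the order is w – cv – m.
Crossovers in the w–cv interval produce the single-crossover classes + + + and w cv m (103 + 110 = 213) plus the double crossovers (36).
RF(w–cv) = (213 + 36) / 2043 = 249/2043 = 0.1219 → 12.2 m.u.

12.2 m.u.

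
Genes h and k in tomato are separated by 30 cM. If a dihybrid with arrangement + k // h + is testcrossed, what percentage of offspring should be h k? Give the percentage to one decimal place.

A map distance of 30 cM corresponds to a recombination frequency of 0.300.
The F1 is + k / h +, so h k is a recombinant gamete class with expected frequency r/2 = 0.300/2 = 0.1500.
That is 0.1500 = 15.0% of the progeny.

15.0%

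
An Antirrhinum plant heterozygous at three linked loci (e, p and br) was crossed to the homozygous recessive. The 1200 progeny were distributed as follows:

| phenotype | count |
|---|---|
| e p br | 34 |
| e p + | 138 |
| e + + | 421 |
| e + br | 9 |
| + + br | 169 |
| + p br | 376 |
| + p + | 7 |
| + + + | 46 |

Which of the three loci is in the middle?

br

The two most frequent reciprocal classes, + p br and e + +, are the parental types, so the F1 was + p br / e + +.
The two rarest classes, + p + and e + br, are the double crossovers. Comparing them with the parentals, only the br allele has switched, so br is the middle locus and the order is p – br – e.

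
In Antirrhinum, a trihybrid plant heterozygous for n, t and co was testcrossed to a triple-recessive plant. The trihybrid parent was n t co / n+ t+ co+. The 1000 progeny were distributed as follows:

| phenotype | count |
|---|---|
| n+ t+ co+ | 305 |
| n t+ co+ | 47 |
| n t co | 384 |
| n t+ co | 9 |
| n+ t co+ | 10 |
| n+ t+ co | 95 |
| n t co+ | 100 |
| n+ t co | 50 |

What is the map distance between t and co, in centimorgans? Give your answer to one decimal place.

21.4 centimorgans

The two rarest classes, n t+ co and n+ t co+, are the double crossovers. Comparing them with the parentals, only the t allele has switched, so t is the middle locus and the order is n – t – co.
Crossovers in the t–co interval produce the single-crossover classes n t co+ and n+ t+ co (100 + 95 = 195) plus the double crossovers (19).
RF(t–co) = (195 + 19) / 1000 = 214/1000 = 0.2140 → 21.4 centimorgans.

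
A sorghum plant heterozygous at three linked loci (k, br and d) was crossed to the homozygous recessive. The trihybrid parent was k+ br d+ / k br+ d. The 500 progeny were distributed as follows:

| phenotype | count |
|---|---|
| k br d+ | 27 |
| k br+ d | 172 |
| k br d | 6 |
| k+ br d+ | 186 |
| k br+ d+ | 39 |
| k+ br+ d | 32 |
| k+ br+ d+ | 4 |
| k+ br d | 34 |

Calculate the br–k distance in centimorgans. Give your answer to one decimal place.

13.8 centimorgans

The two rarest classes, k+ br+ d+ and k br d, are the double crossovers. Comparing them with the parentals, only the br allele has switched, so br is the middle locus and the order is k – br – d.
Crossovers in the k–br interval produce the single-crossover classes k br d+ and k+ br+ d (27 + 32 = 59) plus the double crossovers (10).
RF(k–br) = (59 + 10) / 500 = 69/500 = 0.1380 → 13.8 centimorgans.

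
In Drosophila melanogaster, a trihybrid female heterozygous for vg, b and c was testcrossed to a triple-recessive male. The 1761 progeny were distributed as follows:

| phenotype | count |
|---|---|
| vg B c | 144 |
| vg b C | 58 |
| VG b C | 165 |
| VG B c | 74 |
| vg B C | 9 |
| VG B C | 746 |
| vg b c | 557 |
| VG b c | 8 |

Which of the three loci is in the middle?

vg

The two most frequent reciprocal classes, vg b c and VG B C, are the parental types, so the F1 was vg b c / VG B C.
The two rarest classes, VG b c and vg B C, are the double crossovers. Comparing them with the parentals, only the vg allele has switched, so vg is the middle locus and the order is c – vg – b.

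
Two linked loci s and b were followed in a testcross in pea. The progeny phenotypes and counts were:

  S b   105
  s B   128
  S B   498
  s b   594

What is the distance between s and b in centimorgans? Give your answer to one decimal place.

17.6 centimorgans

The two most frequent classes, S B (498) and s b (594), are the parental types, so the F1 was S B / s b.
The recombinant classes are S b and s B: 105 + 128 = 233.
Recombination frequency = 233/1325 = 0.1758 ≈ 17.6%, i.e. 17.6 centimorgans.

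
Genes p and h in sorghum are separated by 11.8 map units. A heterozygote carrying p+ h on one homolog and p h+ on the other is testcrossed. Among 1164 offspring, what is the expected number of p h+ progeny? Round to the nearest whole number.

513

A map distance of 11.8 map units corresponds to a recombination frequency of 0.118.
The F1 is p+ h / p h+, so p h+ is a parental gamete class with expected frequency (1 − r)/2 = 0.882/2 = 0.4410.
Expected number = 0.4410 × 1164 = 513.32 ≈ 513.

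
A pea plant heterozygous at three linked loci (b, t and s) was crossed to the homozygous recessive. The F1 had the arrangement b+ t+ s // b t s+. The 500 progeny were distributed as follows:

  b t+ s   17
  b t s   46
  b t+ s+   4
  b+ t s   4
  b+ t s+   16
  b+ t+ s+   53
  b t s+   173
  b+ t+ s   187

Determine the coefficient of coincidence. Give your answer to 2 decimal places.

0.91

The two rarest classes, b+ t s and b t+ s+, are the double crossovers. Comparing them with the parentals, only the t allele has switched, so t is the middle locus and the order is s – t – b.
s–t: (99 + 8)/500 = 0.2140; t–b: (33 + 8)/500 = 0.0820.
Expected DCO frequency = 0.2140 × 0.0820 ≈ 0.01755; observed = 8/500 ≈ 0.01600.
Coefficient of coincidence = 0.01600/0.01755 ≈ 0.91.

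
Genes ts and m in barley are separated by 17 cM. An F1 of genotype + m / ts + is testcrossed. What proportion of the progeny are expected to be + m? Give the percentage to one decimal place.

A map distance of 17 cM corresponds to a recombination frequency of 0.170.
The F1 is + m / ts +, so + m is a parental gamete class with expected frequency (1 − r)/2 = 0.830/2 = 0.4150.
That is 0.4150 = 41.5% of the progeny.

41.5%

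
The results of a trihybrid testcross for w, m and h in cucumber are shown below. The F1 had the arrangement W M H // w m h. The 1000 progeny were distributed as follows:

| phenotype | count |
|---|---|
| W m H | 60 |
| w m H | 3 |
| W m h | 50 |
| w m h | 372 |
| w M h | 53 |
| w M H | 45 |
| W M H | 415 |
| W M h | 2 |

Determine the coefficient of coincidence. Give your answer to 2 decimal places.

The two rarest classes, W M h and w m H, are the double crossovers. Comparing them with the parentals, only the h allele has switched, so h is the middle locus and the order is w – h – m.
w–h: (95 + 5)/1000 = 0.1000; h–m: (113 + 5)/1000 = 0.1180.
Expected DCO frequency = 0.1000 × 0.1180 ≈ 0.01180; observed = 5/1000 ≈ 0.00500.
Coefficient of coincidence = 0.00500/0.01180 ≈ 0.42.

0.42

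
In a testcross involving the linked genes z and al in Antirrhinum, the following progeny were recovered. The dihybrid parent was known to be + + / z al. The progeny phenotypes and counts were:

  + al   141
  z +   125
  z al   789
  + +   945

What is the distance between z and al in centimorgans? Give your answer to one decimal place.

13.3 centimorgans

The recombinant classes are + al and z +: 141 + 125 = 266.
Recombination frequency = 266/2000 = 0.1330 ≈ 13.3%, i.e. 13.3 centimorgans.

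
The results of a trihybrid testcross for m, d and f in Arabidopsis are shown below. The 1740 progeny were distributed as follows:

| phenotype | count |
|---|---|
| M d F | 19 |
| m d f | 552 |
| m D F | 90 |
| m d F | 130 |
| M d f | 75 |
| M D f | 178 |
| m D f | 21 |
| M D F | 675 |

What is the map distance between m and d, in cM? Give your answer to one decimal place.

The two most frequent reciprocal classes, m d f and M D F, are the parental types, so the F1 was m d f / M D F.
The two rarest classes, m D f and M d F, are the double crossovers. Comparing them with the parentals, only the d allele has switched, so d is the middle locus and the order is m – d – f.
Crossovers in the m–d interval produce the single-crossover classes M d f and m D F (75 + 90 = 165) plus the double crossovers (40).
RF(m–d) = (165 + 40) / 1740 = 205/1740 = 0.1178 → 11.8 cM.

11.8 cM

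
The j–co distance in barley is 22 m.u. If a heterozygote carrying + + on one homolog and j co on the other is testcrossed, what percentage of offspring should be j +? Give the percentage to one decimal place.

A map distance of 22 m.u. corresponds to a recombination frequency of 0.220.
The F1 is + + / j co, so j + is a recombinant gamete class with expected frequency r/2 = 0.220/2 = 0.1100.
That is 0.1100 = 11.0% of the progeny.

11.0%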